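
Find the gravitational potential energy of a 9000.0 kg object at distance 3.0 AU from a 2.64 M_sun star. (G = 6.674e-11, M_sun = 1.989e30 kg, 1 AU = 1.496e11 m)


M = 2.64 * 1.989e30 kg = 5.25096e+30 kg; r = 3.0 AU * 1.496e11 m/AU = 4.488e+11 m. U = -GM*m/r = -(6.674e-11 * 5.25096e+30 * 9000.0) / 4.488e+11 = -7.028e+12

-7.028e+12 J


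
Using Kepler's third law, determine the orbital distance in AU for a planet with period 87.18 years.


a = P^(2/3) = 87.18^(2/3) = 19.6613

19.6613 AU


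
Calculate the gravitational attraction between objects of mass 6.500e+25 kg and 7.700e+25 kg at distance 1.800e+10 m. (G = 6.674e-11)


F = G*m1*m2/r^2 = 6.674e-11 * 6.500e+25 * 7.700e+25 / (1.800e+10)^2 = 6.674e-11 * 5.005e+51 / 3.240e+20 = 1.031e+21

1.031e+21 N


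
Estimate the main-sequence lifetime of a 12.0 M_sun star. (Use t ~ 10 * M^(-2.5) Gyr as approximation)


t = 10 * M^(-2.5) = 10 * 12.0^(-2.5) = 0.02

0.02 Gyr


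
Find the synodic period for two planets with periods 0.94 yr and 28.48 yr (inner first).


1/P_syn = |1/P1 - 1/P2| = |1/0.94 - 1/28.48| => P_syn = 0.9721

0.9721 years


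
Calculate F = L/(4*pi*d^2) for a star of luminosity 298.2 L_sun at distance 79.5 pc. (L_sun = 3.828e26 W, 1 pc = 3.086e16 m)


F = L / (4*pi*d^2) = 1.142e+29 / (4*pi*(2.453e+18)^2) = 1.509e-09

1.509e-09 W/m^2


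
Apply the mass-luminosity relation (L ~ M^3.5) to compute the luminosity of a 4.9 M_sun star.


L/L_sun = (M/M_sun)^3.5 = 4.9^3.5 = 260.4272

260.4272 L_sun


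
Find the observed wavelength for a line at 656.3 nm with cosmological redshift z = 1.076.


lam_obs = lam_emit * (1 + z) = 656.3 * (1 + 1.076) = 1362.4788

1362.4788 nm


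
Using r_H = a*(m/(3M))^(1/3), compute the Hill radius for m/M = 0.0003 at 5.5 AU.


r_H = a * (m/3M)^(1/3) = 5.5 * (0.0003/3)^(1/3) = 0.2553

0.2553 AU


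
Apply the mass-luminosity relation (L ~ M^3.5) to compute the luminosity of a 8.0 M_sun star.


L/L_sun = (M/M_sun)^3.5 = 8.0^3.5 = 1448.1547

1448.1547 L_sun


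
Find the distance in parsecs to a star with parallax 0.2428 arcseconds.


d = 1/p = 1/0.2428 = 4.1186

4.1186 pc


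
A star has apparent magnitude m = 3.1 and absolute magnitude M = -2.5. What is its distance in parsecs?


d = 10^((m - M + 5)/5) = 10^((3.1 - -2.5 + 5)/5) = 131.8257

131.8257 pc


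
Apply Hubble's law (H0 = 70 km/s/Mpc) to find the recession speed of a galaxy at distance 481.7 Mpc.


v = H0 * d = 70 * 481.7 = 33719.0

33719.0 km/s


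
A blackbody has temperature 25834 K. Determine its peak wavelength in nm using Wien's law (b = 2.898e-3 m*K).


lam_max = b / T = 2.898e-3 / 25834 = 1.122e-07 m = 112.1778 nm

112.1778 nm


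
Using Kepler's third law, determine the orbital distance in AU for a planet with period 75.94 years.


a = P^(2/3) = 75.94^(2/3) = 17.9328

17.9328 AU


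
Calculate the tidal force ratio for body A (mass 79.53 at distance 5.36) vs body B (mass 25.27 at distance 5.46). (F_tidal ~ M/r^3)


Ratio = (M1/r1^3) / (M2/r2^3) = (79.53/5.36^3) / (25.27/5.46^3) = 3.3267

3.3267


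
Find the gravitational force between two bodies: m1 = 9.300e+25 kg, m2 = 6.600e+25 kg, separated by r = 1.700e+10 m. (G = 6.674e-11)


F = G*m1*m2/r^2 = 6.674e-11 * 9.300e+25 * 6.600e+25 / (1.700e+10)^2 = 6.674e-11 * 6.138e+51 / 2.890e+20 = 1.417e+21

1.417e+21 N


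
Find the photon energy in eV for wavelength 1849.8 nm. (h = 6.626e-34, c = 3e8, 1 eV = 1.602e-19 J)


E = hc/lambda = 6.626e-34 * 3e8 / 1.850e-06 = 1.075e-19 J = 0.6708 eV

0.6708 eV


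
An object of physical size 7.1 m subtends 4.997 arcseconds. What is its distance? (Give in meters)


D = size / theta_rad, theta_rad = 4.997 * pi/(180*3600) = 2.423e-05, D = 293071.868

293071.868 m


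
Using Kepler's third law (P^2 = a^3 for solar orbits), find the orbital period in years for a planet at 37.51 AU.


P = a^(3/2) = 37.51^1.5 = 229.7315

229.7315 years


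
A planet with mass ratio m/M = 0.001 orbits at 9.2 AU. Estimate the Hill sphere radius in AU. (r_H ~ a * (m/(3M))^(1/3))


r_H = a * (m/3M)^(1/3) = 9.2 * (0.001/3)^(1/3) = 0.6379

0.6379 AU


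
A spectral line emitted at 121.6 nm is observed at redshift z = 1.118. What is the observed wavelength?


lam_obs = lam_emit * (1 + z) = 121.6 * (1 + 1.118) = 257.5488

257.5488 nm


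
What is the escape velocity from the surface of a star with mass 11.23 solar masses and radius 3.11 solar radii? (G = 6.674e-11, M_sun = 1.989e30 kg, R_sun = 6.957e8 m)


M = 11.23 * 1.989e30 kg = 2.233647e+31 kg; R = 3.11 * 6.957e8 m = 2.163627e+09 m. v_esc = sqrt(2GM/R) = sqrt(2 * 6.674e-11 * 2.233647e+31 / 2.163627e+09) = 1.174e+06

1.174e+06 m/s


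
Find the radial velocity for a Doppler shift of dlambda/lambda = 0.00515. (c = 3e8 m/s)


v = (dlambda/lambda) * c = 0.00515 * 3e8 = 1.545e+06

1.545e+06 m/s


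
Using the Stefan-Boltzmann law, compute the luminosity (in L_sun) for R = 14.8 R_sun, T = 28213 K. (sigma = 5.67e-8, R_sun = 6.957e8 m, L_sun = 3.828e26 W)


R = 14.8 * 6.957e8 m = 1.029636e+10 m. L = 4*pi*R^2*sigma*T^4 = 4*pi*(1.029636e+10)^2 * 5.67e-8 * 28213^4 = 4.785831853e+31 W. L/L_sun = 4.785831853e+31 / 3.828e26 = 125021.7307

125021.7307 L_sun


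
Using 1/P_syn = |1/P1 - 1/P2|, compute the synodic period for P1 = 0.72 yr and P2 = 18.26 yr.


1/P_syn = |1/P1 - 1/P2| = |1/0.72 - 1/18.26| => P_syn = 0.7496

0.7496 years


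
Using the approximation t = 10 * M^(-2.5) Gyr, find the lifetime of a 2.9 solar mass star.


t = 10 * M^(-2.5) = 10 * 2.9^(-2.5) = 0.6982

0.6982 Gyr


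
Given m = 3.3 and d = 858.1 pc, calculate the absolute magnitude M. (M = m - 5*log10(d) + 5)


M = m - 5*log10(d) + 5 = 3.3 - 5*log10(858.1) + 5 = -6.3677

-6.3677


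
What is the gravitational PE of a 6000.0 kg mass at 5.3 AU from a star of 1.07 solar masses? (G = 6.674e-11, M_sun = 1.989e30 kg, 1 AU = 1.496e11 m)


M = 1.07 * 1.989e30 kg = 2.12823e+30 kg; r = 5.3 AU * 1.496e11 m/AU = 7.9288e+11 m. U = -GM*m/r = -(6.674e-11 * 2.12823e+30 * 6000.0) / 7.9288e+11 = -1.075e+12

-1.075e+12 J


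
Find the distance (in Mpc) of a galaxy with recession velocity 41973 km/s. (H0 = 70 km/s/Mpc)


d = v / H0 = 41973 / 70 = 599.6143

599.6143 Mpc


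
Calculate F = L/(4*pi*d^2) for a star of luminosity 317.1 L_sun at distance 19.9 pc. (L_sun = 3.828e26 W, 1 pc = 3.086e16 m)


F = L / (4*pi*d^2) = 1.214e+29 / (4*pi*(6.141e+17)^2) = 2.561e-08

2.561e-08 W/m^2


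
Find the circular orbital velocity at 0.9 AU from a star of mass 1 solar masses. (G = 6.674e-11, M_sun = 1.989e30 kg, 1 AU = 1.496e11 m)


v = sqrt(GM/r) = sqrt(6.674e-11 * 1.989e+30 / 1.346e+11) = 31399.5512

31399.5512 m/s


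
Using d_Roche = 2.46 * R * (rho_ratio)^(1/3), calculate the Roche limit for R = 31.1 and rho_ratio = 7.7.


d_Roche = 2.46 * 31.1 * 7.7^(1/3) = 151.0749

151.0749


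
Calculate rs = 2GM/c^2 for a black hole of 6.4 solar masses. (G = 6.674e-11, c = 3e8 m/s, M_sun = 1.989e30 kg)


M = 6.4 * 1.989e30 kg = 1.27296e+31 kg. rs = 2GM/c^2 = 2 * 6.674e-11 * 1.27296e+31 / (3e8)^2 = 18879.4112

18879.4112 m


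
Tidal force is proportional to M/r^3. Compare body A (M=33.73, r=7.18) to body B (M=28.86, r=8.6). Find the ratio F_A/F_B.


Ratio = (M1/r1^3) / (M2/r2^3) = (33.73/7.18^3) / (28.86/8.6^3) = 2.0084

2.0084


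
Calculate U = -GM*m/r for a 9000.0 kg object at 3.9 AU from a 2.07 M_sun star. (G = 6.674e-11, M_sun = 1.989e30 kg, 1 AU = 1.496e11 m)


M = 2.07 * 1.989e30 kg = 4.11723e+30 kg; r = 3.9 AU * 1.496e11 m/AU = 5.8344e+11 m. U = -GM*m/r = -(6.674e-11 * 4.11723e+30 * 9000.0) / 5.8344e+11 = -4.239e+12

-4.239e+12 J


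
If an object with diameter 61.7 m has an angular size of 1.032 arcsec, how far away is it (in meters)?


D = size / theta_rad, theta_rad = 1.032 * pi/(180*3600) = 5.003e-06, D = 1.233e+07

1.233e+07 m


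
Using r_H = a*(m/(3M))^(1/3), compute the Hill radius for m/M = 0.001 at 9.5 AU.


r_H = a * (m/3M)^(1/3) = 9.5 * (0.001/3)^(1/3) = 0.6587

0.6587 AU


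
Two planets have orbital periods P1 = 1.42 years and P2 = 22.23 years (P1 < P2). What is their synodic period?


1/P_syn = |1/P1 - 1/P2| = |1/1.42 - 1/22.23| => P_syn = 1.5169

1.5169 years


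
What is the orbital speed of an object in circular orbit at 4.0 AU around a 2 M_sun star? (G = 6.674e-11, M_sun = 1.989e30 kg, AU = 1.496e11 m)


v = sqrt(GM/r) = sqrt(6.674e-11 * 3.978e+30 / 5.984e+11) = 21063.4593

21063.4593 m/s


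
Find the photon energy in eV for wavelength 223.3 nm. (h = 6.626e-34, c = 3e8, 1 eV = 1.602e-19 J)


E = hc/lambda = 6.626e-34 * 3e8 / 2.233e-07 = 8.902e-19 J = 5.5568 eV

5.5568 eV


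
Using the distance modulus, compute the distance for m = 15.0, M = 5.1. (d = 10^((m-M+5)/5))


d = 10^((m - M + 5)/5) = 10^((15.0 - 5.1 + 5)/5) = 954.9926

954.9926 pc


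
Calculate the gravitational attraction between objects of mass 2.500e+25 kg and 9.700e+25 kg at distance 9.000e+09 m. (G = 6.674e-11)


F = G*m1*m2/r^2 = 6.674e-11 * 2.500e+25 * 9.700e+25 / (9.000e+09)^2 = 6.674e-11 * 2.425e+51 / 8.100e+19 = 1.998e+21

1.998e+21 N


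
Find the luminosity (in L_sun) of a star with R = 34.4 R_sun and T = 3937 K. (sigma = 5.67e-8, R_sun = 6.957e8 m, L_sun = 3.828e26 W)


R = 34.4 * 6.957e8 m = 2.393208e+10 m. L = 4*pi*R^2*sigma*T^4 = 4*pi*(2.393208e+10)^2 * 5.67e-8 * 3937^4 = 9.804274767e+28 W. L/L_sun = 9.804274767e+28 / 3.828e26 = 256.12

256.12 L_sun


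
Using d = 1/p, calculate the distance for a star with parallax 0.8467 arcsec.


d = 1/p = 1/0.8467 = 1.1811

1.1811 pc


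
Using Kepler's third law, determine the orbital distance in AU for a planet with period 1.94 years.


a = P^(2/3) = 1.94^(2/3) = 1.5555

1.5555 AU


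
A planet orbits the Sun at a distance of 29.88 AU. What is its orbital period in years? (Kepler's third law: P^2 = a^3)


P = a^(3/2) = 29.88^1.5 = 163.3319

163.3319 years


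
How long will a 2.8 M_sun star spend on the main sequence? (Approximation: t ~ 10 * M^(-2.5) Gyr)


t = 10 * M^(-2.5) = 10 * 2.8^(-2.5) = 0.7623

0.7623 Gyr


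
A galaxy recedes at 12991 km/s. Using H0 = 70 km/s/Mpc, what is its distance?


d = v / H0 = 12991 / 70 = 185.5857

185.5857 Mpc


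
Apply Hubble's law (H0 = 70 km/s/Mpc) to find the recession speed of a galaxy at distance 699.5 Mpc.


v = H0 * d = 70 * 699.5 = 48965.0

48965.0 km/s


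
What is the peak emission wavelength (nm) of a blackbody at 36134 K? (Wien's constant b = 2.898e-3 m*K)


lam_max = b / T = 2.898e-3 / 36134 = 8.020e-08 m = 80.2015 nm

80.2015 nm


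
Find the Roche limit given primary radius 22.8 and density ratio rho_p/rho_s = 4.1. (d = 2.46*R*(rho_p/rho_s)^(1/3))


d_Roche = 2.46 * 22.8 * 4.1^(1/3) = 89.77

89.77


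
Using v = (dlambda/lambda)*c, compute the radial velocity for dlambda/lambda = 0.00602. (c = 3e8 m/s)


v = (dlambda/lambda) * c = 0.00602 * 3e8 = 1.806e+06

1.806e+06 m/s


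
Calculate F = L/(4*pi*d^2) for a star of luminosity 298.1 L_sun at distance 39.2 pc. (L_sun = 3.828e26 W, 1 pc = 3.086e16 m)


F = L / (4*pi*d^2) = 1.141e+29 / (4*pi*(1.210e+18)^2) = 6.205e-09

6.205e-09 W/m^2


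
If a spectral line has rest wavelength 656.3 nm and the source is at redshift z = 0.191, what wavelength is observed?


lam_obs = lam_emit * (1 + z) = 656.3 * (1 + 0.191) = 781.6533

781.6533 nm


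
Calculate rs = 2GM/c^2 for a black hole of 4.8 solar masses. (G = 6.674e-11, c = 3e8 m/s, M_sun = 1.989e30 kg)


M = 4.8 * 1.989e30 kg = 9.5472e+30 kg. rs = 2GM/c^2 = 2 * 6.674e-11 * 9.5472e+30 / (3e8)^2 = 14159.5584

14159.5584 m


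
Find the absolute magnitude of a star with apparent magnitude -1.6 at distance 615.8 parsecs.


M = m - 5*log10(d) + 5 = -1.6 - 5*log10(615.8) + 5 = -10.5472

-10.5472


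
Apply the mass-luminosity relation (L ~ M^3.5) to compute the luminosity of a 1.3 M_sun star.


L/L_sun = (M/M_sun)^3.5 = 1.3^3.5 = 2.505

2.505 L_sun


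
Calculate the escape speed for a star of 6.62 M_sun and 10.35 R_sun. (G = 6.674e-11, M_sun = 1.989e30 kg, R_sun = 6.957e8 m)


M = 6.62 * 1.989e30 kg = 1.316718e+31 kg; R = 10.35 * 6.957e8 m = 7.200495e+09 m. v_esc = sqrt(2GM/R) = sqrt(2 * 6.674e-11 * 1.316718e+31 / 7.200495e+09) = 494052.736

494052.736 m/s


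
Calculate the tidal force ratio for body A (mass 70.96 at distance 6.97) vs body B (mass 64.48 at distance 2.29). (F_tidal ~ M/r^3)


Ratio = (M1/r1^3) / (M2/r2^3) = (70.96/6.97^3) / (64.48/2.29^3) = 0.039

0.039


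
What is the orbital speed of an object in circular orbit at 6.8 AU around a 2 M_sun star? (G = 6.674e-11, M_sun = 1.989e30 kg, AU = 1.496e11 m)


v = sqrt(GM/r) = sqrt(6.674e-11 * 3.978e+30 / 1.017e+12) = 16154.9358

16154.9358 m/s


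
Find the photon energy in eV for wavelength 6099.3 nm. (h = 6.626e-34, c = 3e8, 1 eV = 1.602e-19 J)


E = hc/lambda = 6.626e-34 * 3e8 / 6.099e-06 = 3.259e-20 J = 0.2034 eV

0.2034 eV


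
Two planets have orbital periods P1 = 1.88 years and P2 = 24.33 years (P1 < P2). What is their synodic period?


1/P_syn = |1/P1 - 1/P2| = |1/1.88 - 1/24.33| => P_syn = 2.0374

2.0374 years


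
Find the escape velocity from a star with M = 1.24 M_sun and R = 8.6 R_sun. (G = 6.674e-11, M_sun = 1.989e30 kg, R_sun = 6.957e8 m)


M = 1.24 * 1.989e30 kg = 2.46636e+30 kg; R = 8.6 * 6.957e8 m = 5.98302e+09 m. v_esc = sqrt(2GM/R) = sqrt(2 * 6.674e-11 * 2.46636e+30 / 5.98302e+09) = 234571.9649

234571.9649 m/s


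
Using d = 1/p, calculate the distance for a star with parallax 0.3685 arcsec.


d = 1/p = 1/0.3685 = 2.7137

2.7137 pc


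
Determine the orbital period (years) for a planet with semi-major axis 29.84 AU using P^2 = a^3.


P = a^(3/2) = 29.84^1.5 = 163.004

163.004 years


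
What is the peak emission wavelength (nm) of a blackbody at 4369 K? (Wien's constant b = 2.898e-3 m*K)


lam_max = b / T = 2.898e-3 / 4369 = 6.633e-07 m = 663.3097 nm

663.3097 nm


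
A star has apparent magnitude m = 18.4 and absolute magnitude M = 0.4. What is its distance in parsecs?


d = 10^((m - M + 5)/5) = 10^((18.4 - 0.4 + 5)/5) = 39810.7171

39810.7171 pc


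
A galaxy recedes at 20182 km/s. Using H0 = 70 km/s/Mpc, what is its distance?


d = v / H0 = 20182 / 70 = 288.3143

288.3143 Mpc


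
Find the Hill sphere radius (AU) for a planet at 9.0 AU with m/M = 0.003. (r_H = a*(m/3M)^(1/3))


r_H = a * (m/3M)^(1/3) = 9.0 * (0.003/3)^(1/3) = 0.9

0.9 AU


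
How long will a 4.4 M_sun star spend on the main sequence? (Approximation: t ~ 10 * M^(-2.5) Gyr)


t = 10 * M^(-2.5) = 10 * 4.4^(-2.5) = 0.2462

0.2462 Gyr


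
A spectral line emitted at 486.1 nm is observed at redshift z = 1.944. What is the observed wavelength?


lam_obs = lam_emit * (1 + z) = 486.1 * (1 + 1.944) = 1431.0784

1431.0784 nm


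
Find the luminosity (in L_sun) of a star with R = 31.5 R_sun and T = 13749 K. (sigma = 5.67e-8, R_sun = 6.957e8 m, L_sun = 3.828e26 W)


R = 31.5 * 6.957e8 m = 2.191455e+10 m. L = 4*pi*R^2*sigma*T^4 = 4*pi*(2.191455e+10)^2 * 5.67e-8 * 13749^4 = 1.222763553e+31 W. L/L_sun = 1.222763553e+31 / 3.828e26 = 31942.6215

31942.6215 L_sun


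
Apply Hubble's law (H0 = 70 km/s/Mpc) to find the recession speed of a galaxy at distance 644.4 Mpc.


v = H0 * d = 70 * 644.4 = 45108.0

45108.0 km/s


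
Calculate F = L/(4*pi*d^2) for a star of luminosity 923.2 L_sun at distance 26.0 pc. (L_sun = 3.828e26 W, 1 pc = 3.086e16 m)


F = L / (4*pi*d^2) = 3.534e+29 / (4*pi*(8.024e+17)^2) = 4.368e-08

4.368e-08 W/m^2


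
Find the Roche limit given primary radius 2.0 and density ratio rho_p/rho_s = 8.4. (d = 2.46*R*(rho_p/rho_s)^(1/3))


d_Roche = 2.46 * 2.0 * 8.4^(1/3) = 10.0013

10.0013


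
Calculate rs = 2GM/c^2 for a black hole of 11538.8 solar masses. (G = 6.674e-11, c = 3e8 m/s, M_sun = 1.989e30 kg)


M = 11538.8 * 1.989e30 kg = 2.29506732e+34 kg. rs = 2GM/c^2 = 2 * 6.674e-11 * 2.29506732e+34 / (3e8)^2 = 3.404e+07

3.404e+07 m


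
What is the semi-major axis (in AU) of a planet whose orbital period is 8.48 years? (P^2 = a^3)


a = P^(2/3) = 8.48^(2/3) = 4.1584

4.1584 AU


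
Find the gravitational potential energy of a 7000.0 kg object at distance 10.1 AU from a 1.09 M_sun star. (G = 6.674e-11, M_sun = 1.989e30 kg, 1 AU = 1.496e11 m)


M = 1.09 * 1.989e30 kg = 2.16801e+30 kg; r = 10.1 AU * 1.496e11 m/AU = 1.51096e+12 m. U = -GM*m/r = -(6.674e-11 * 2.16801e+30 * 7000.0) / 1.51096e+12 = -6.703e+11

-6.703e+11 J


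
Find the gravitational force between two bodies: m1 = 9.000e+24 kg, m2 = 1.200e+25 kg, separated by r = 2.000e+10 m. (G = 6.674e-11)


F = G*m1*m2/r^2 = 6.674e-11 * 9.000e+24 * 1.200e+25 / (2.000e+10)^2 = 6.674e-11 * 1.080e+50 / 4.000e+20 = 1.802e+19

1.802e+19 N


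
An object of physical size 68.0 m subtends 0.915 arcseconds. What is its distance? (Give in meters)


D = size / theta_rad, theta_rad = 0.915 * pi/(180*3600) = 4.436e-06, D = 1.533e+07

1.533e+07 m


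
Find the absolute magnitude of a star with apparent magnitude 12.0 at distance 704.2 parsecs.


M = m - 5*log10(d) + 5 = 12.0 - 5*log10(704.2) + 5 = 2.7615

2.7615


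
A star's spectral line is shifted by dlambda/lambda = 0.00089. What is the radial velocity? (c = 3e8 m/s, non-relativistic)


v = (dlambda/lambda) * c = 0.00089 * 3e8 = 267000.0

267000.0 m/s


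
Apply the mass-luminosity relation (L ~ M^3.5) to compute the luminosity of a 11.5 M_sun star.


L/L_sun = (M/M_sun)^3.5 = 11.5^3.5 = 5157.5381

5157.5381 L_sun


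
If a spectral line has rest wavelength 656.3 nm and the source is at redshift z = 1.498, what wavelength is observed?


lam_obs = lam_emit * (1 + z) = 656.3 * (1 + 1.498) = 1639.4374

1639.4374 nm


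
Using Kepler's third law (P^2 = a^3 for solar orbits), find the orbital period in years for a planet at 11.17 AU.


P = a^(3/2) = 11.17^1.5 = 37.3319

37.3319 years


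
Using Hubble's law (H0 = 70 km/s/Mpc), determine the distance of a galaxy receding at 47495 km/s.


d = v / H0 = 47495 / 70 = 678.5

678.5 Mpc


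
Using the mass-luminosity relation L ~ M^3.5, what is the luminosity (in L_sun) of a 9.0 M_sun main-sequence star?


L/L_sun = (M/M_sun)^3.5 = 9.0^3.5 = 2187.0

2187.0 L_sun


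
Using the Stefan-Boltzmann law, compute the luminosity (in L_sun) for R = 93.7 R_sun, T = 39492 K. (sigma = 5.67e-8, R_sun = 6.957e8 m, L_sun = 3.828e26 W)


R = 93.7 * 6.957e8 m = 6.518709e+10 m. L = 4*pi*R^2*sigma*T^4 = 4*pi*(6.518709e+10)^2 * 5.67e-8 * 39492^4 = 7.364658693e+33 W. L/L_sun = 7.364658693e+33 / 3.828e26 = 1.924e+07

1.924e+07 L_sun


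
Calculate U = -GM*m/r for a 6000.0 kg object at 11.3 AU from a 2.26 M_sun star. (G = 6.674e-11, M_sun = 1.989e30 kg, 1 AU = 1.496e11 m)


M = 2.26 * 1.989e30 kg = 4.49514e+30 kg; r = 11.3 AU * 1.496e11 m/AU = 1.69048e+12 m. U = -GM*m/r = -(6.674e-11 * 4.49514e+30 * 6000.0) / 1.69048e+12 = -1.065e+12

-1.065e+12 J


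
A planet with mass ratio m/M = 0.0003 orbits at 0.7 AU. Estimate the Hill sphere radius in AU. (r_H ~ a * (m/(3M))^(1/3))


r_H = a * (m/3M)^(1/3) = 0.7 * (0.0003/3)^(1/3) = 0.0325

0.0325 AU


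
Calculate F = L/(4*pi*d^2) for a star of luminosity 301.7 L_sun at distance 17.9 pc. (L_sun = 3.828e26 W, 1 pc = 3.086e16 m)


F = L / (4*pi*d^2) = 1.155e+29 / (4*pi*(5.524e+17)^2) = 3.012e-08

3.012e-08 W/m^2


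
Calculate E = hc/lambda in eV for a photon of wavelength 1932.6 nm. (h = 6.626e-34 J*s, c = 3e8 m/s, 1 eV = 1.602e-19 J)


E = hc/lambda = 6.626e-34 * 3e8 / 1.933e-06 = 1.029e-19 J = 0.642 eV

0.642 eV


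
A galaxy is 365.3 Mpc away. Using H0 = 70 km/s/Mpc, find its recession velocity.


v = H0 * d = 70 * 365.3 = 25571.0

25571.0 km/s


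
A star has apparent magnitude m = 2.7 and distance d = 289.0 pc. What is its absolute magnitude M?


M = m - 5*log10(d) + 5 = 2.7 - 5*log10(289.0) + 5 = -4.6045

-4.6045


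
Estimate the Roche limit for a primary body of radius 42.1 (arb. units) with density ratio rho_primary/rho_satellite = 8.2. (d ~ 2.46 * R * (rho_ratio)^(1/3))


d_Roche = 2.46 * 42.1 * 8.2^(1/3) = 208.8439

208.8439


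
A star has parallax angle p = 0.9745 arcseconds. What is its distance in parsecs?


d = 1/p = 1/0.9745 = 1.0262

1.0262 pc


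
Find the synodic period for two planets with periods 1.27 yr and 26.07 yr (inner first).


1/P_syn = |1/P1 - 1/P2| = |1/1.27 - 1/26.07| => P_syn = 1.335

1.335 years


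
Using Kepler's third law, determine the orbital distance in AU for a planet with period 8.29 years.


a = P^(2/3) = 8.29^(2/3) = 4.0961

4.0961 AU


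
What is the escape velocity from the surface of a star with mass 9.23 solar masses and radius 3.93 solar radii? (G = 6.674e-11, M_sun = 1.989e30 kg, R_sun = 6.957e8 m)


M = 9.23 * 1.989e30 kg = 1.835847e+31 kg; R = 3.93 * 6.957e8 m = 2.734101e+09 m. v_esc = sqrt(2GM/R) = sqrt(2 * 6.674e-11 * 1.835847e+31 / 2.734101e+09) = 946714.577

946714.577 m/s


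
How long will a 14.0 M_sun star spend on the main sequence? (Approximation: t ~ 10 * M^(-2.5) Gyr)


t = 10 * M^(-2.5) = 10 * 14.0^(-2.5) = 0.0136

0.0136 Gyr


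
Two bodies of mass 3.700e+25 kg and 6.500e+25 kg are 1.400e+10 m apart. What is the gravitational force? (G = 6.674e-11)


F = G*m1*m2/r^2 = 6.674e-11 * 3.700e+25 * 6.500e+25 / (1.400e+10)^2 = 6.674e-11 * 2.405e+51 / 1.960e+20 = 8.189e+20

8.189e+20 N


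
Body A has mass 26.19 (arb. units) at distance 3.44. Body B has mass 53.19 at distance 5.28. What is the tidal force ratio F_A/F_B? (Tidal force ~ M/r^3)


Ratio = (M1/r1^3) / (M2/r2^3) = (26.19/3.44^3) / (53.19/5.28^3) = 1.7805

1.7805


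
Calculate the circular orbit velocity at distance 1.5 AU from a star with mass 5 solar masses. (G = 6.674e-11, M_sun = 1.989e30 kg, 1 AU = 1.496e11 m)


v = sqrt(GM/r) = sqrt(6.674e-11 * 9.945e+30 / 2.244e+11) = 54385.6181

54385.6181 m/s


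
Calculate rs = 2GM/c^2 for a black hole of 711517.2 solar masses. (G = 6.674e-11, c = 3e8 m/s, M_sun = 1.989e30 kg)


M = 711517.2 * 1.989e30 kg = 1.415207711e+36 kg. rs = 2GM/c^2 = 2 * 6.674e-11 * 1.415207711e+36 / (3e8)^2 = 2.099e+09

2.099e+09 m


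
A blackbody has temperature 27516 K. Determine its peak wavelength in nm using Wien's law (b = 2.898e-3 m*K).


lam_max = b / T = 2.898e-3 / 27516 = 1.053e-07 m = 105.3205 nm

105.3205 nm


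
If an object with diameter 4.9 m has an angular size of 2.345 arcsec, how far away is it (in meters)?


D = size / theta_rad, theta_rad = 2.345 * pi/(180*3600) = 1.137e-05, D = 431001.0877

431001.0877 m


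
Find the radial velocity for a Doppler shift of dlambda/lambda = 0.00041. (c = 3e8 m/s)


v = (dlambda/lambda) * c = 0.00041 * 3e8 = 123000.0

123000.0 m/s


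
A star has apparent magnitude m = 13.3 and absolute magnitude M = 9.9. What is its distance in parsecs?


d = 10^((m - M + 5)/5) = 10^((13.3 - 9.9 + 5)/5) = 47.863

47.863 pc


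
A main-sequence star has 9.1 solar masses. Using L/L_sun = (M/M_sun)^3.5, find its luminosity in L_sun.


L/L_sun = (M/M_sun)^3.5 = 9.1^3.5 = 2273.2378

2273.2378 L_sun


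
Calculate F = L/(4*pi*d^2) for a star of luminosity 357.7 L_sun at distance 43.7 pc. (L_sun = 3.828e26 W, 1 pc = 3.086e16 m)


F = L / (4*pi*d^2) = 1.369e+29 / (4*pi*(1.349e+18)^2) = 5.991e-09

5.991e-09 W/m^2


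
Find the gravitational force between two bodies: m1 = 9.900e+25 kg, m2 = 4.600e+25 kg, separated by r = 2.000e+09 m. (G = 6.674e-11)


F = G*m1*m2/r^2 = 6.674e-11 * 9.900e+25 * 4.600e+25 / (2.000e+09)^2 = 6.674e-11 * 4.554e+51 / 4.000e+18 = 7.598e+22

7.598e+22 N


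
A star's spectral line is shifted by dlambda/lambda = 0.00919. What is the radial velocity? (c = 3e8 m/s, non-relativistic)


v = (dlambda/lambda) * c = 0.00919 * 3e8 = 2.757e+06

2.757e+06 m/s


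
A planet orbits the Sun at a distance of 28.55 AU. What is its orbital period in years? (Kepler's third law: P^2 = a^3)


P = a^(3/2) = 28.55^1.5 = 152.5489

152.5489 years


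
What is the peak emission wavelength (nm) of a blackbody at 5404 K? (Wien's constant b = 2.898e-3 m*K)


lam_max = b / T = 2.898e-3 / 5404 = 5.363e-07 m = 536.2694 nm

536.2694 nm


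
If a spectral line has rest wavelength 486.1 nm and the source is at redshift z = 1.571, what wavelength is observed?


lam_obs = lam_emit * (1 + z) = 486.1 * (1 + 1.571) = 1249.7631

1249.7631 nm


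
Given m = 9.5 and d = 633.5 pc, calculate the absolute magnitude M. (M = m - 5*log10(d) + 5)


M = m - 5*log10(d) + 5 = 9.5 - 5*log10(633.5) + 5 = 0.4913

0.4913


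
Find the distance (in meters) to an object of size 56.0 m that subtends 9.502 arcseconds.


D = size / theta_rad, theta_rad = 9.502 * pi/(180*3600) = 4.607e-05, D = 1.216e+06

1.216e+06 m


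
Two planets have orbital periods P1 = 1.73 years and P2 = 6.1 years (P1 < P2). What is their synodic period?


1/P_syn = |1/P1 - 1/P2| = |1/1.73 - 1/6.1| => P_syn = 2.4149

2.4149 years


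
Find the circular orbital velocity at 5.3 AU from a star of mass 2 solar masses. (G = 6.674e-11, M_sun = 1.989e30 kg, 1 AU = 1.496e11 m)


v = sqrt(GM/r) = sqrt(6.674e-11 * 3.978e+30 / 7.929e+11) = 18298.7641

18298.7641 m/s


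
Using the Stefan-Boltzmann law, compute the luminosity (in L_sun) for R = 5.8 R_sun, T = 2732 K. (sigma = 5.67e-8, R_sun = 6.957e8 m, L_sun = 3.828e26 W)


R = 5.8 * 6.957e8 m = 4.03506e+09 m. L = 4*pi*R^2*sigma*T^4 = 4*pi*(4.03506e+09)^2 * 5.67e-8 * 2732^4 = 6.462725304e+26 W. L/L_sun = 6.462725304e+26 / 3.828e26 = 1.6883

1.6883 L_sun


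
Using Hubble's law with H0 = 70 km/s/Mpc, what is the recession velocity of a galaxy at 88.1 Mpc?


v = H0 * d = 70 * 88.1 = 6167.0

6167.0 km/s


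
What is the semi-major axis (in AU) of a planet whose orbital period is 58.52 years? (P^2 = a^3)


a = P^(2/3) = 58.52^(2/3) = 15.0731

15.0731 AU


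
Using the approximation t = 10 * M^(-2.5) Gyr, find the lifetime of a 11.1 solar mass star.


t = 10 * M^(-2.5) = 10 * 11.1^(-2.5) = 0.0244

0.0244 Gyr


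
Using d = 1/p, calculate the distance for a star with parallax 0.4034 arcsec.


d = 1/p = 1/0.4034 = 2.4789

2.4789 pc


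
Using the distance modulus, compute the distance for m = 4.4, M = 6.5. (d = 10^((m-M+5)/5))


d = 10^((m - M + 5)/5) = 10^((4.4 - 6.5 + 5)/5) = 3.8019

3.8019 pc


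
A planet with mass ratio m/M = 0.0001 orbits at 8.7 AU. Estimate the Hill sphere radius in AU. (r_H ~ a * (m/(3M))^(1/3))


r_H = a * (m/3M)^(1/3) = 8.7 * (0.0001/3)^(1/3) = 0.28

0.28 AU


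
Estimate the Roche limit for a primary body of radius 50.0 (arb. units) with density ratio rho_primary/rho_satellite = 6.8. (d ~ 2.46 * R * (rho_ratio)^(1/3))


d_Roche = 2.46 * 50.0 * 6.8^(1/3) = 233.028

233.028


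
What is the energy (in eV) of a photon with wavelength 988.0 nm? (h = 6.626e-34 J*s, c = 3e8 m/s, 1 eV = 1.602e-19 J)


E = hc/lambda = 6.626e-34 * 3e8 / 9.880e-07 = 2.012e-19 J = 1.2559 eV

1.2559 eV


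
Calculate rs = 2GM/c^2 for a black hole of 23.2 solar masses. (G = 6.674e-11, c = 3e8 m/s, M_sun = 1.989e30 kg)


M = 23.2 * 1.989e30 kg = 4.61448e+31 kg. rs = 2GM/c^2 = 2 * 6.674e-11 * 4.61448e+31 / (3e8)^2 = 68437.8656

68437.8656 m


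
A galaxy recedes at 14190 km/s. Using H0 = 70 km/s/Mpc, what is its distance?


d = v / H0 = 14190 / 70 = 202.7143

202.7143 Mpc


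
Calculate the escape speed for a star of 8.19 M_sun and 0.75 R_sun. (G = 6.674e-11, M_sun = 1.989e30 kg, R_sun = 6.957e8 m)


M = 8.19 * 1.989e30 kg = 1.628991e+31 kg; R = 0.75 * 6.957e8 m = 5.21775e+08 m. v_esc = sqrt(2GM/R) = sqrt(2 * 6.674e-11 * 1.628991e+31 / 5.21775e+08) = 2.041e+06

2.041e+06 m/s


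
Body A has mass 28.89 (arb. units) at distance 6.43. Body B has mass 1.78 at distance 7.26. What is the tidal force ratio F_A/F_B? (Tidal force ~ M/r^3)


Ratio = (M1/r1^3) / (M2/r2^3) = (28.89/6.43^3) / (1.78/7.26^3) = 23.3617

23.3617


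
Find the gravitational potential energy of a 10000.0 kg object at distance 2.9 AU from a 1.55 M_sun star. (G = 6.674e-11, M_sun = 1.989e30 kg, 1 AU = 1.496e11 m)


M = 1.55 * 1.989e30 kg = 3.08295e+30 kg; r = 2.9 AU * 1.496e11 m/AU = 4.3384e+11 m. U = -GM*m/r = -(6.674e-11 * 3.08295e+30 * 10000.0) / 4.3384e+11 = -4.743e+12

-4.743e+12 J


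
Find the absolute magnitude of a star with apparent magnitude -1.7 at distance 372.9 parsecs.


M = m - 5*log10(d) + 5 = -1.7 - 5*log10(372.9) + 5 = -9.558

-9.558


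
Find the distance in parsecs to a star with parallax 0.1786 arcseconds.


d = 1/p = 1/0.1786 = 5.5991

5.5991 pc


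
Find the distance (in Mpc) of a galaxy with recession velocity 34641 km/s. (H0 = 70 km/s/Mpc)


d = v / H0 = 34641 / 70 = 494.8714

494.8714 Mpc


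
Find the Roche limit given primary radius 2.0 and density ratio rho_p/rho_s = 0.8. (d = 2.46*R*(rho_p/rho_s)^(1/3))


d_Roche = 2.46 * 2.0 * 0.8^(1/3) = 4.5673

4.5673


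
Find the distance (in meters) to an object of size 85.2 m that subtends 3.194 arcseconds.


D = size / theta_rad, theta_rad = 3.194 * pi/(180*3600) = 1.548e-05, D = 5.502e+06

5.502e+06 m


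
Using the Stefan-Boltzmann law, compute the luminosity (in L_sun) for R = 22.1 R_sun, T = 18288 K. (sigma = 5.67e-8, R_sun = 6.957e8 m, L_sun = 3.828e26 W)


R = 22.1 * 6.957e8 m = 1.537497e+10 m. L = 4*pi*R^2*sigma*T^4 = 4*pi*(1.537497e+10)^2 * 5.67e-8 * 18288^4 = 1.884023559e+31 W. L/L_sun = 1.884023559e+31 / 3.828e26 = 49216.9164

49216.9164 L_sun


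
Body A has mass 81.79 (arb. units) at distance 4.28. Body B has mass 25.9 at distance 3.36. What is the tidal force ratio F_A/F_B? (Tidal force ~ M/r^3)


Ratio = (M1/r1^3) / (M2/r2^3) = (81.79/4.28^3) / (25.9/3.36^3) = 1.5279

1.5279


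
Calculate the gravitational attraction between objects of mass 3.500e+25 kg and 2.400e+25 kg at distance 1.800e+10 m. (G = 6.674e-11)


F = G*m1*m2/r^2 = 6.674e-11 * 3.500e+25 * 2.400e+25 / (1.800e+10)^2 = 6.674e-11 * 8.400e+50 / 3.240e+20 = 1.730e+20

1.730e+20 N


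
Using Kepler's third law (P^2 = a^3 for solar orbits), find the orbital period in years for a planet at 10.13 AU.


P = a^(3/2) = 10.13^1.5 = 32.2414

32.2414 years


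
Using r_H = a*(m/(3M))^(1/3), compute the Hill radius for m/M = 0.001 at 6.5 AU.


r_H = a * (m/3M)^(1/3) = 6.5 * (0.001/3)^(1/3) = 0.4507

0.4507 AU


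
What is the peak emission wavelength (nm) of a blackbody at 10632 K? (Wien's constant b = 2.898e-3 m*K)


lam_max = b / T = 2.898e-3 / 10632 = 2.726e-07 m = 272.5734 nm

272.5734 nm


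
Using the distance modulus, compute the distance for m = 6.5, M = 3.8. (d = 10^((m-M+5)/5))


d = 10^((m - M + 5)/5) = 10^((6.5 - 3.8 + 5)/5) = 34.6737

34.6737 pc


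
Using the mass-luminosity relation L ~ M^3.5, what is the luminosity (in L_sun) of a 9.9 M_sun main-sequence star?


L/L_sun = (M/M_sun)^3.5 = 9.9^3.5 = 3052.9745

3052.9745 L_sun


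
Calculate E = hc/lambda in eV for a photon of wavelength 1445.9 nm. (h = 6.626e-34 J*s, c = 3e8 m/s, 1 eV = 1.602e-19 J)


E = hc/lambda = 6.626e-34 * 3e8 / 1.446e-06 = 1.375e-19 J = 0.8582 eV

0.8582 eV


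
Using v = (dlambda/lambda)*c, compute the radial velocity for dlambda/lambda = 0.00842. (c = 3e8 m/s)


v = (dlambda/lambda) * c = 0.00842 * 3e8 = 2.526e+06

2.526e+06 m/s


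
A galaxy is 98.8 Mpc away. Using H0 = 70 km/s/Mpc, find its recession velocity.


v = H0 * d = 70 * 98.8 = 6916.0

6916.0 km/s


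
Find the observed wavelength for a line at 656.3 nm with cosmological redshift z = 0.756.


lam_obs = lam_emit * (1 + z) = 656.3 * (1 + 0.756) = 1152.4628

1152.4628 nm


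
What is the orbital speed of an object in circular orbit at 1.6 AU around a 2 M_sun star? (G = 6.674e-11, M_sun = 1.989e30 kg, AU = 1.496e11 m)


v = sqrt(GM/r) = sqrt(6.674e-11 * 3.978e+30 / 2.394e+11) = 33304.2534

33304.2534 m/s


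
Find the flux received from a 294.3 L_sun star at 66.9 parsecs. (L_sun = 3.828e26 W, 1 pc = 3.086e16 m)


F = L / (4*pi*d^2) = 1.127e+29 / (4*pi*(2.065e+18)^2) = 2.103e-09

2.103e-09 W/m^2


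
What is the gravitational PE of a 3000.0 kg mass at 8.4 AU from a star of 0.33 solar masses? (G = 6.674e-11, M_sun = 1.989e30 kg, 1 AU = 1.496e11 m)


M = 0.33 * 1.989e30 kg = 6.5637e+29 kg; r = 8.4 AU * 1.496e11 m/AU = 1.25664e+12 m. U = -GM*m/r = -(6.674e-11 * 6.5637e+29 * 3000.0) / 1.25664e+12 = -1.046e+11

-1.046e+11 J


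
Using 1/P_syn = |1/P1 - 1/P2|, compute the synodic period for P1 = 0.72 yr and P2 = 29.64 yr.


1/P_syn = |1/P1 - 1/P2| = |1/0.72 - 1/29.64| => P_syn = 0.7379

0.7379 years


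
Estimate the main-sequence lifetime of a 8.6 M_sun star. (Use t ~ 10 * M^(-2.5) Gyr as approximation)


t = 10 * M^(-2.5) = 10 * 8.6^(-2.5) = 0.0461

0.0461 Gyr


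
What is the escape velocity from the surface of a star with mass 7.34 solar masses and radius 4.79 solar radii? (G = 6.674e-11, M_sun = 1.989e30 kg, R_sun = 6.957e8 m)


M = 7.34 * 1.989e30 kg = 1.459926e+31 kg; R = 4.79 * 6.957e8 m = 3.332403e+09 m. v_esc = sqrt(2GM/R) = sqrt(2 * 6.674e-11 * 1.459926e+31 / 3.332403e+09) = 764706.4655

764706.4655 m/s


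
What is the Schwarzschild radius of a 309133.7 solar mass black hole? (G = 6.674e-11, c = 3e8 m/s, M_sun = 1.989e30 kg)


M = 309133.7 * 1.989e30 kg = 6.148669293e+35 kg. rs = 2GM/c^2 = 2 * 6.674e-11 * 6.148669293e+35 / (3e8)^2 = 9.119e+08

9.119e+08 m


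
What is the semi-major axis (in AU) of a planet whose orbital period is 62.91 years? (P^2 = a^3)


a = P^(2/3) = 62.91^(2/3) = 15.8178

15.8178 AU


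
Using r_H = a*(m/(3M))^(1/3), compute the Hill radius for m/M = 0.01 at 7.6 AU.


r_H = a * (m/3M)^(1/3) = 7.6 * (0.01/3)^(1/3) = 1.1353

1.1353 AU


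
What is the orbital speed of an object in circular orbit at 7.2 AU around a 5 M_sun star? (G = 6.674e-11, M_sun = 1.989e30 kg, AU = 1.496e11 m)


v = sqrt(GM/r) = sqrt(6.674e-11 * 9.945e+30 / 1.077e+12) = 24823.5249

24823.5249 m/s


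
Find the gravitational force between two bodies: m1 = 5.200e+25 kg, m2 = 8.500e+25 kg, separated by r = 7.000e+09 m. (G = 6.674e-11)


F = G*m1*m2/r^2 = 6.674e-11 * 5.200e+25 * 8.500e+25 / (7.000e+09)^2 = 6.674e-11 * 4.420e+51 / 4.900e+19 = 6.020e+21

6.020e+21 N


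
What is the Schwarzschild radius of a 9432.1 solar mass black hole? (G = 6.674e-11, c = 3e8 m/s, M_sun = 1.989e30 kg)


M = 9432.1 * 1.989e30 kg = 1.87604469e+34 kg. rs = 2GM/c^2 = 2 * 6.674e-11 * 1.87604469e+34 / (3e8)^2 = 2.782e+07

2.782e+07 m


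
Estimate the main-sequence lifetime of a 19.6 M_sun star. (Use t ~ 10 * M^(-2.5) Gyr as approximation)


t = 10 * M^(-2.5) = 10 * 19.6^(-2.5) = 0.0059

0.0059 Gyr


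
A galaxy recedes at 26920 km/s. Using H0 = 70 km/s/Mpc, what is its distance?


d = v / H0 = 26920 / 70 = 384.5714

384.5714 Mpc


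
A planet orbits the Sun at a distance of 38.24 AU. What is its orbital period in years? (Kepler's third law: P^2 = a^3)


P = a^(3/2) = 38.24^1.5 = 236.4704

236.4704 years


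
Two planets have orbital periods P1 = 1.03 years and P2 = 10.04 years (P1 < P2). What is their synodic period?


1/P_syn = |1/P1 - 1/P2| = |1/1.03 - 1/10.04| => P_syn = 1.1477

1.1477 years


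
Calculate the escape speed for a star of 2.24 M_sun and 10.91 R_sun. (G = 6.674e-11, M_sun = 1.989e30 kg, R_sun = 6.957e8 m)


M = 2.24 * 1.989e30 kg = 4.45536e+30 kg; R = 10.91 * 6.957e8 m = 7.590087e+09 m. v_esc = sqrt(2GM/R) = sqrt(2 * 6.674e-11 * 4.45536e+30 / 7.590087e+09) = 279914.9683

279914.9683 m/s


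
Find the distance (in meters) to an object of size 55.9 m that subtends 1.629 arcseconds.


D = size / theta_rad, theta_rad = 1.629 * pi/(180*3600) = 7.898e-06, D = 7.078e+06

7.078e+06 m


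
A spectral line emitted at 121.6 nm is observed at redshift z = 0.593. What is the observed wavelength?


lam_obs = lam_emit * (1 + z) = 121.6 * (1 + 0.593) = 193.7088

193.7088 nm


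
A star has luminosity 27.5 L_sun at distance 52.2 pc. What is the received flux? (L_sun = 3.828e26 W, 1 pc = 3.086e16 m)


F = L / (4*pi*d^2) = 1.053e+28 / (4*pi*(1.611e+18)^2) = 3.228e-10

3.228e-10 W/m^2


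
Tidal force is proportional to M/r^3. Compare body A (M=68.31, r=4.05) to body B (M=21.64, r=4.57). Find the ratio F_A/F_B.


Ratio = (M1/r1^3) / (M2/r2^3) = (68.31/4.05^3) / (21.64/4.57^3) = 4.5353

4.5353


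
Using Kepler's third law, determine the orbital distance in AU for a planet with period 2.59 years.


a = P^(2/3) = 2.59^(2/3) = 1.886

1.886 AU


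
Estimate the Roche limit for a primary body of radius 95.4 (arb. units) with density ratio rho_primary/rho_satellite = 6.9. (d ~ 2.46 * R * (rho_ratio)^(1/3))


d_Roche = 2.46 * 95.4 * 6.9^(1/3) = 446.7863

446.7863


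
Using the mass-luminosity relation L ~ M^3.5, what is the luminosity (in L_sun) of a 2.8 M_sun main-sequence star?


L/L_sun = (M/M_sun)^3.5 = 2.8^3.5 = 36.7327

36.7327 L_sun


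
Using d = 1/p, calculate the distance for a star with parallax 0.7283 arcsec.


d = 1/p = 1/0.7283 = 1.3731

1.3731 pc


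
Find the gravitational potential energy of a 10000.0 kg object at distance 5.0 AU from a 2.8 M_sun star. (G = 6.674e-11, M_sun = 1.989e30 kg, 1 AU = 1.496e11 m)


M = 2.8 * 1.989e30 kg = 5.5692e+30 kg; r = 5.0 AU * 1.496e11 m/AU = 7.48e+11 m. U = -GM*m/r = -(6.674e-11 * 5.5692e+30 * 10000.0) / 7.48e+11 = -4.969e+12

-4.969e+12 J


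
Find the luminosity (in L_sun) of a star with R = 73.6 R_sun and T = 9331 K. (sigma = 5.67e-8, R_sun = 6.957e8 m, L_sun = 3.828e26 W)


R = 73.6 * 6.957e8 m = 5.120352e+10 m. L = 4*pi*R^2*sigma*T^4 = 4*pi*(5.120352e+10)^2 * 5.67e-8 * 9331^4 = 1.41613715e+31 W. L/L_sun = 1.41613715e+31 / 3.828e26 = 36994.1784

36994.1784 L_sun


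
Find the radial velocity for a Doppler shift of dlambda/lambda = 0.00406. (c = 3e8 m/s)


v = (dlambda/lambda) * c = 0.00406 * 3e8 = 1.218e+06

1.218e+06 m/s


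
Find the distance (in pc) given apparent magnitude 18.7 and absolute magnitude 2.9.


d = 10^((m - M + 5)/5) = 10^((18.7 - 2.9 + 5)/5) = 14454.3977

14454.3977 pc


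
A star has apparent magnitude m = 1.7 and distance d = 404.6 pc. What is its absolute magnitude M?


M = m - 5*log10(d) + 5 = 1.7 - 5*log10(404.6) + 5 = -6.3351

-6.3351


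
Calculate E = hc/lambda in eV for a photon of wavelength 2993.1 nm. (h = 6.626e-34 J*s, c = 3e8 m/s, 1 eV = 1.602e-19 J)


E = hc/lambda = 6.626e-34 * 3e8 / 2.993e-06 = 6.641e-20 J = 0.4146 eV

0.4146 eV


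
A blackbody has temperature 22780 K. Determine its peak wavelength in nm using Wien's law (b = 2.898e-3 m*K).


lam_max = b / T = 2.898e-3 / 22780 = 1.272e-07 m = 127.2169 nm

127.2169 nm


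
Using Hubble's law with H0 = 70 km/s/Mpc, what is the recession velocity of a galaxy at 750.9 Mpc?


v = H0 * d = 70 * 750.9 = 52563.0

52563.0 km/s


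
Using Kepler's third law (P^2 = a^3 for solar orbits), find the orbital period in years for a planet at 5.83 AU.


P = a^(3/2) = 5.83^1.5 = 14.0768

14.0768 years


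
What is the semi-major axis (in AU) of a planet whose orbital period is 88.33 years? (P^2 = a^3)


a = P^(2/3) = 88.33^(2/3) = 19.8338

19.8338 AU


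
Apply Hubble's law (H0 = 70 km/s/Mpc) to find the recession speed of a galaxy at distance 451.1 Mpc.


v = H0 * d = 70 * 451.1 = 31577.0

31577.0 km/s


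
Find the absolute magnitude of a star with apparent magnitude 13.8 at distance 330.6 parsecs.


M = m - 5*log10(d) + 5 = 13.8 - 5*log10(330.6) + 5 = 6.2035

6.2035


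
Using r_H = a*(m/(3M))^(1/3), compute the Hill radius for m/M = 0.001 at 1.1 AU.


r_H = a * (m/3M)^(1/3) = 1.1 * (0.001/3)^(1/3) = 0.0763

0.0763 AU


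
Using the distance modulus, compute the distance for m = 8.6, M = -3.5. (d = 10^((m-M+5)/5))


d = 10^((m - M + 5)/5) = 10^((8.6 - -3.5 + 5)/5) = 2630.268

2630.268 pc
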